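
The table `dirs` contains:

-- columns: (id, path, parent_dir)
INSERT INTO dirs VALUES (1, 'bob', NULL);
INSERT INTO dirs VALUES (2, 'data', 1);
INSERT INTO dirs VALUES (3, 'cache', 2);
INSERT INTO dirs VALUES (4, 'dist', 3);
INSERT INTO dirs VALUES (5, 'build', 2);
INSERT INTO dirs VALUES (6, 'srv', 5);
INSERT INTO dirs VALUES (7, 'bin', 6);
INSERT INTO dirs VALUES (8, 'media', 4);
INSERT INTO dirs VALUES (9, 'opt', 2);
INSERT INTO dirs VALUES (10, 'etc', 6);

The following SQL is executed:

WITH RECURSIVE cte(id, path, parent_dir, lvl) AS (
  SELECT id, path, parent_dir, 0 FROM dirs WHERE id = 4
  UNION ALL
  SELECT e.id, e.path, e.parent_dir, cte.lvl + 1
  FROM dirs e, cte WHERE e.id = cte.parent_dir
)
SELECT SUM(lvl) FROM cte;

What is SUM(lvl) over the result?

6

Base: id=4 (dist), parent_dir=3, lvl 0.
Iteration 1: join on id=3 -> cache (id 3, parent_dir=2, lvl 1).
Iteration 2: join on id=2 -> data (id 2, parent_dir=1, lvl 2).
Iteration 3: join on id=1 -> bob (id 1, parent_dir=NULL, lvl 3).
Iteration 4: parent_dir is NULL; no match; recursion stops.
SUM(lvl) = 0 + 1 + 2 + 3 = 6.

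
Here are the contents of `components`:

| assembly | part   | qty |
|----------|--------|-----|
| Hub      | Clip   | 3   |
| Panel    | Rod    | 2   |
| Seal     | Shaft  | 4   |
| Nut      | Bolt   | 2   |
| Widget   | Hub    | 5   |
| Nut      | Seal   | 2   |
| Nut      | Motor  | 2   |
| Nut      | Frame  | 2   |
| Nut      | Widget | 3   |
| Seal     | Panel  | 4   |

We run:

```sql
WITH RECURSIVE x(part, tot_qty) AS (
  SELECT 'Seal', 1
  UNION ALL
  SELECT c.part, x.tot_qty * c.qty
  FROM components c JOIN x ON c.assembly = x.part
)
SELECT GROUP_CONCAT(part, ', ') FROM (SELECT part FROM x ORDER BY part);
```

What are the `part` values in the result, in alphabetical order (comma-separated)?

Base: (Seal, tot_qty=1).
Iteration 1: components of {Seal} -> Panel = 1*4 = 4, Shaft = 1*4 = 4.
Iteration 2: components of {Panel,Shaft} -> Rod = 4*2 = 8.
Iteration 3: no further components; recursion stops.

Panel, Rod, Seal, Shaft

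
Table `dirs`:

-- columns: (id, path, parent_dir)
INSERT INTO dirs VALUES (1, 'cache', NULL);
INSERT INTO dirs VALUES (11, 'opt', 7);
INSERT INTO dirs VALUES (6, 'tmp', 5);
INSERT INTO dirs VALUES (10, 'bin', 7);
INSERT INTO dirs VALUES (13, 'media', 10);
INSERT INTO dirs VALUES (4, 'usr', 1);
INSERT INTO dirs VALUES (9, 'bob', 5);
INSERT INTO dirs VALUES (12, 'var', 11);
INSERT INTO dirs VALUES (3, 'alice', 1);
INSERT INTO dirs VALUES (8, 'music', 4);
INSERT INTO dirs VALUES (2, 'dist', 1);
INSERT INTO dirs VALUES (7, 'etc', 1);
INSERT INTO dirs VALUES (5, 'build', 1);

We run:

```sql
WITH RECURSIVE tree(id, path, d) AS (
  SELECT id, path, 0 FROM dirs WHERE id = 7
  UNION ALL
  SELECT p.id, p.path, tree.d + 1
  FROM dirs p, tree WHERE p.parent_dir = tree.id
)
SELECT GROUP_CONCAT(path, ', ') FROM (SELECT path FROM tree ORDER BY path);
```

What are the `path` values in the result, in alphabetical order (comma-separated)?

Base: id=7 (etc) at d 0.
Iteration 1: rows with parent_dir in {7} -> bin (id 10, d 1), opt (id 11, d 1).
Iteration 2: rows with parent_dir in {10,11} -> var (id 12, d 2), media (id 13, d 2).
Iteration 3: no rows with parent_dir in {12,13}; recursion stops.

bin, etc, media, opt, var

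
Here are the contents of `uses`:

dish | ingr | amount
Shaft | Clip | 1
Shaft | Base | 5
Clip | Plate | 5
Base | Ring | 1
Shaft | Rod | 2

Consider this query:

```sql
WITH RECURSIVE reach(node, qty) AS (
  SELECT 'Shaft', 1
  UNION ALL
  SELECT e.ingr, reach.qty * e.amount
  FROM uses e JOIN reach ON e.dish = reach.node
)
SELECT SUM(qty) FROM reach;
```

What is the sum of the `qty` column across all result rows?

Base: (Shaft, qty=1).
Iteration 1: components of {Shaft} -> Base = 1*5 = 5, Clip = 1*1 = 1, Rod = 1*2 = 2.
Iteration 2: components of {Base,Clip,Rod} -> Plate = 1*5 = 5, Ring = 5*1 = 5.
Iteration 3: no further components; recursion stops.
SUM(qty) = 1 + 5 + 1 + 2 + 5 + 5 = 19.

19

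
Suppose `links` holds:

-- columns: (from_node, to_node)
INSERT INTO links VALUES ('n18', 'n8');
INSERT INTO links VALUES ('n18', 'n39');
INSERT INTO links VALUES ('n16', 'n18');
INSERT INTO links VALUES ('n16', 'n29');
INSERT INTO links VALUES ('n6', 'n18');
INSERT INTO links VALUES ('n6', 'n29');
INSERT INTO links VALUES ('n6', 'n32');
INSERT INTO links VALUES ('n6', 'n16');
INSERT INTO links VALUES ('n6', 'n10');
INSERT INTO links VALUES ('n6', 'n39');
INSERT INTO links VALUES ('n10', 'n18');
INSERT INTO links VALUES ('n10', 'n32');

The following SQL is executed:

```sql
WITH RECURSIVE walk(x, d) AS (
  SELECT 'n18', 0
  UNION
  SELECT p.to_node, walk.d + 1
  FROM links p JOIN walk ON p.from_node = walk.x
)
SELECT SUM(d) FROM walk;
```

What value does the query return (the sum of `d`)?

2

Base: (n18, d=0).
Iteration 1: edges from {n18} -> (n39, d=1), (n8, d=1).
Iteration 2: no outgoing edges from {n39,n8}; recursion stops.
SUM(d) = 0 + 1 + 1 = 2.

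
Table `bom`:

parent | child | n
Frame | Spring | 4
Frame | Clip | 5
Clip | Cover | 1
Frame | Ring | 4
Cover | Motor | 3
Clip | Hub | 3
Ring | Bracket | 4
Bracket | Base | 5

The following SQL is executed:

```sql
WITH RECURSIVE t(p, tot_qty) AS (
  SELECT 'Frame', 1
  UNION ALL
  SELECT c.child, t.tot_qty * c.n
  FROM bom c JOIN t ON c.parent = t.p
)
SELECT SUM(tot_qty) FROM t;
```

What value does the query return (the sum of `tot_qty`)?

145

Base: (Frame, tot_qty=1).
Iteration 1: components of {Frame} -> Clip = 1*5 = 5, Ring = 1*4 = 4, Spring = 1*4 = 4.
Iteration 2: components of {Clip,Ring,Spring} -> Bracket = 4*4 = 16, Cover = 5*1 = 5, Hub = 5*3 = 15.
Iteration 3: components of {Bracket,Cover,Hub} -> Base = 16*5 = 80, Motor = 5*3 = 15.
Iteration 4: no further components; recursion stops.
SUM(tot_qty) = 1 + 4 + 5 + 4 + 5 + 15 + 16 + 15 + 80 = 145.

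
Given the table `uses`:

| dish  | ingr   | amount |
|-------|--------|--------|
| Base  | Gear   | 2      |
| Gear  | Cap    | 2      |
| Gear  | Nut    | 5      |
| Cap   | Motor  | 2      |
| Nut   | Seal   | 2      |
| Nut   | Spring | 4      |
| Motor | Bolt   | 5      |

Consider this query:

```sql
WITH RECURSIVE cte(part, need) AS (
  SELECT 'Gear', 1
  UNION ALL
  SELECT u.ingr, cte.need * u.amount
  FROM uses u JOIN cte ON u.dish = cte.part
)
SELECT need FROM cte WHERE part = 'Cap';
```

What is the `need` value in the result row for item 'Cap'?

2

Base: (Gear, need=1).
Iteration 1: components of {Gear} -> Cap = 1*2 = 2, Nut = 1*5 = 5.
Iteration 2: components of {Cap,Nut} -> Motor = 2*2 = 4, Seal = 5*2 = 10, Spring = 5*4 = 20.
Iteration 3: components of {Motor,Seal,Spring} -> Bolt = 4*5 = 20.
Iteration 4: no further components; recursion stops.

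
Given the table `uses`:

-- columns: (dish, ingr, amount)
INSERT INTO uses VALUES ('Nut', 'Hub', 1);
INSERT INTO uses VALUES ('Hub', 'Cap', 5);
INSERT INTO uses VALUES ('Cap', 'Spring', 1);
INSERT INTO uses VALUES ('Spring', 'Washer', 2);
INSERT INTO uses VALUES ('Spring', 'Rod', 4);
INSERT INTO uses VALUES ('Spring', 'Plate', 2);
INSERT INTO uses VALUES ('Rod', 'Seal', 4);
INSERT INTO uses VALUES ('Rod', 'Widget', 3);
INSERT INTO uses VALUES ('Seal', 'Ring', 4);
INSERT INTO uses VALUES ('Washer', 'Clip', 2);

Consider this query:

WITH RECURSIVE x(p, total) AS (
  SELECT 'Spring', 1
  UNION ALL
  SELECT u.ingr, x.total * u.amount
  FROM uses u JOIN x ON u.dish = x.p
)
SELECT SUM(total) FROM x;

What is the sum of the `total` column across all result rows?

105

Base: (Spring, total=1).
Iteration 1: components of {Spring} -> Plate = 1*2 = 2, Rod = 1*4 = 4, Washer = 1*2 = 2.
Iteration 2: components of {Plate,Rod,Washer} -> Clip = 2*2 = 4, Seal = 4*4 = 16, Widget = 4*3 = 12.
Iteration 3: components of {Clip,Seal,Widget} -> Ring = 16*4 = 64.
Iteration 4: no further components; recursion stops.
SUM(total) = 1 + 2 + 4 + 2 + 4 + 16 + 12 + 64 = 105.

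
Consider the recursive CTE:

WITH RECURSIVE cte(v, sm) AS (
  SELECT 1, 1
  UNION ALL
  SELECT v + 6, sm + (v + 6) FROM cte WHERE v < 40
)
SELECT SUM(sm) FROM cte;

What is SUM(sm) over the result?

Base: v=1, sm=1.
Iteration 1: 1 < 40 holds -> v = 1 + 6 = 7, sm = 1 + 7 = 8.
Iteration 2: 7 < 40 holds -> v = 7 + 6 = 13, sm = 8 + 13 = 21.
Iteration 3: 13 < 40 holds -> v = 13 + 6 = 19, sm = 21 + 19 = 40.
Iteration 4: 19 < 40 holds -> v = 19 + 6 = 25, sm = 40 + 25 = 65.
Iteration 5: 25 < 40 holds -> v = 25 + 6 = 31, sm = 65 + 31 = 96.
Iteration 6: 31 < 40 holds -> v = 31 + 6 = 37, sm = 96 + 37 = 133.
Iteration 7: 37 < 40 holds -> v = 37 + 6 = 43, sm = 133 + 43 = 176.
Iteration 8: 43 < 40 fails; recursion stops.
SUM(sm) = 1 + 8 + 21 + 40 + 65 + 96 + 133 + 176 = 540.

540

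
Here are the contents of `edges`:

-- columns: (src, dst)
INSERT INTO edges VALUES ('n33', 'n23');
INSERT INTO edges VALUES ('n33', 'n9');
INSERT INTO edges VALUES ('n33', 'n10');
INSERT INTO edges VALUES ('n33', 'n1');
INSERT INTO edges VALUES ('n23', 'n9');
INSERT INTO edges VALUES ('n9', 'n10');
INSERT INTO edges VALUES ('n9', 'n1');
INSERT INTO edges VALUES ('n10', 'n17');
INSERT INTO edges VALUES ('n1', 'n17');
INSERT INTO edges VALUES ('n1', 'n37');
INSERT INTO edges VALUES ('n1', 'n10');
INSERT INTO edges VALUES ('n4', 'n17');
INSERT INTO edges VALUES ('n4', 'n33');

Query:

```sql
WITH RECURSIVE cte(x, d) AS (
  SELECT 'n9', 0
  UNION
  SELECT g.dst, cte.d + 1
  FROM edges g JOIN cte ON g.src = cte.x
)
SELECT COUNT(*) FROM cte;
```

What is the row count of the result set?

7

Base: (n9, d=0).
Iteration 1: edges from {n9} -> (n1, d=1), (n10, d=1).
Iteration 2: edges from {n1,n10} -> (n10, d=2), (n17, d=2), (n37, d=2). [UNION drops 1 duplicate row(s)]
Iteration 3: edges from {n10,n17,n37} -> (n17, d=3).
Iteration 4: no outgoing edges from {n17}; recursion stops.
Total rows emitted: 7.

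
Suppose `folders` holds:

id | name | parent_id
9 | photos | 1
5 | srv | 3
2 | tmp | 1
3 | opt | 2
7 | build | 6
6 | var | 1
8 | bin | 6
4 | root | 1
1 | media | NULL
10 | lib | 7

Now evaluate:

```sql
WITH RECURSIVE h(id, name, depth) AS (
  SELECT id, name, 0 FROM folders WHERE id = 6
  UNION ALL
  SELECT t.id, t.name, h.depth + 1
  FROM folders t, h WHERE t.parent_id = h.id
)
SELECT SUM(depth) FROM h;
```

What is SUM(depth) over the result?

Base: id=6 (var) at depth 0.
Iteration 1: rows with parent_id in {6} -> build (id 7, depth 1), bin (id 8, depth 1).
Iteration 2: rows with parent_id in {7,8} -> lib (id 10, depth 2).
Iteration 3: no rows with parent_id in {10}; recursion stops.
SUM(depth) = 0 + 1 + 1 + 2 = 4.

4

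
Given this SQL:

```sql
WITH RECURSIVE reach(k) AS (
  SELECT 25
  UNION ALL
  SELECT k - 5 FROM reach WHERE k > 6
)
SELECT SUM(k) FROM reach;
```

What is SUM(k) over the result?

75

Base: k=25.
Iteration 1: 25 > 6 holds -> k = 25 - 5 = 20.
Iteration 2: 20 > 6 holds -> k = 20 - 5 = 15.
Iteration 3: 15 > 6 holds -> k = 15 - 5 = 10.
Iteration 4: 10 > 6 holds -> k = 10 - 5 = 5.
Iteration 5: 5 > 6 fails; recursion stops.
SUM(k) = 25 + 20 + 15 + 10 + 5 = 75.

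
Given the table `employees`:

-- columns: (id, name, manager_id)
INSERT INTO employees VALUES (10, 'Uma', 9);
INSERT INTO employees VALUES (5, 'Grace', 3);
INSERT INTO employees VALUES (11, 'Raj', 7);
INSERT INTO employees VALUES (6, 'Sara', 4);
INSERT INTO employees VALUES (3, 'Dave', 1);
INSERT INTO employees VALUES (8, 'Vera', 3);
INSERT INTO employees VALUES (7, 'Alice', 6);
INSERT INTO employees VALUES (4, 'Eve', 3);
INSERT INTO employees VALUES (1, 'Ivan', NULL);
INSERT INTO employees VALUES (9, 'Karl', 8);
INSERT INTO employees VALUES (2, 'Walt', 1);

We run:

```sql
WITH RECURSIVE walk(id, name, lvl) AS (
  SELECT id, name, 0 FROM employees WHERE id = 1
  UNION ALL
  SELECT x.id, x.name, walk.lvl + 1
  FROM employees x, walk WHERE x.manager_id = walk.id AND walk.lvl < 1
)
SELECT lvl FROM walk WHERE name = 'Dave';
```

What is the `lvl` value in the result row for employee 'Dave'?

Base: id=1 (Ivan) at lvl 0.
Iteration 1: rows with manager_id in {1} -> Walt (id 2, lvl 1), Dave (id 3, lvl 1).
Iteration 2: lvl < 1 fails for all current rows; recursion stops.

1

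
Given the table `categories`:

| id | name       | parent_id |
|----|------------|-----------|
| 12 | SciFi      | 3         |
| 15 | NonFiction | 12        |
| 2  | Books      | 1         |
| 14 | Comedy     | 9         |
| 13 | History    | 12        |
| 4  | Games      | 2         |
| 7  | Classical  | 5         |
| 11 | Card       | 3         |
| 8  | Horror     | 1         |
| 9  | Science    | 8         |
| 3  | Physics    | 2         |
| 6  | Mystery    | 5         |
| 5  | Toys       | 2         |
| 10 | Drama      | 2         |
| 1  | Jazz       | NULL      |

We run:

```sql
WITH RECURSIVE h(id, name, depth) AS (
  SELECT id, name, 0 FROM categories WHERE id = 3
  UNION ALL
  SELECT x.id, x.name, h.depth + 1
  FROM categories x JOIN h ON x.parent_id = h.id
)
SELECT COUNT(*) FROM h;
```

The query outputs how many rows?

5

Base: id=3 (Physics) at depth 0.
Iteration 1: rows with parent_id in {3} -> Card (id 11, depth 1), SciFi (id 12, depth 1).
Iteration 2: rows with parent_id in {11,12} -> History (id 13, depth 2), NonFiction (id 15, depth 2).
Iteration 3: no rows with parent_id in {13,15}; recursion stops.
Total rows emitted: 5.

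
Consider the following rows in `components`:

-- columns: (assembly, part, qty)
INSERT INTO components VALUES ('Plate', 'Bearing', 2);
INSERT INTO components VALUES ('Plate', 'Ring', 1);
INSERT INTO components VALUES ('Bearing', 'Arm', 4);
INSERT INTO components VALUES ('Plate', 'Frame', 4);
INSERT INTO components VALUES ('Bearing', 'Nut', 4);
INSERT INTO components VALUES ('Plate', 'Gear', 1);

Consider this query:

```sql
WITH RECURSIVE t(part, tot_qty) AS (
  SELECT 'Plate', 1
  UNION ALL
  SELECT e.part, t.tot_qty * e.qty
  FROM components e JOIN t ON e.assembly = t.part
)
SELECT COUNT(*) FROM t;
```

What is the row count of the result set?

7

Base: (Plate, tot_qty=1).
Iteration 1: components of {Plate} -> Bearing = 1*2 = 2, Frame = 1*4 = 4, Gear = 1*1 = 1, Ring = 1*1 = 1.
Iteration 2: components of {Bearing,Frame,Gear,Ring} -> Arm = 2*4 = 8, Nut = 2*4 = 8.
Iteration 3: no further components; recursion stops.
Total rows emitted: 7.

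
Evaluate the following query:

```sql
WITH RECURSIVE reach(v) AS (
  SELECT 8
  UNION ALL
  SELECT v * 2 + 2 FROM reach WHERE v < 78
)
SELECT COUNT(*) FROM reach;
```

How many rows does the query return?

Base: v=8.
Iteration 1: 8 < 78 holds -> v = 8 * 2 + 2 = 18.
Iteration 2: 18 < 78 holds -> v = 18 * 2 + 2 = 38.
Iteration 3: 38 < 78 holds -> v = 38 * 2 + 2 = 78.
Iteration 4: 78 < 78 fails; recursion stops.
Total rows emitted: 4.

4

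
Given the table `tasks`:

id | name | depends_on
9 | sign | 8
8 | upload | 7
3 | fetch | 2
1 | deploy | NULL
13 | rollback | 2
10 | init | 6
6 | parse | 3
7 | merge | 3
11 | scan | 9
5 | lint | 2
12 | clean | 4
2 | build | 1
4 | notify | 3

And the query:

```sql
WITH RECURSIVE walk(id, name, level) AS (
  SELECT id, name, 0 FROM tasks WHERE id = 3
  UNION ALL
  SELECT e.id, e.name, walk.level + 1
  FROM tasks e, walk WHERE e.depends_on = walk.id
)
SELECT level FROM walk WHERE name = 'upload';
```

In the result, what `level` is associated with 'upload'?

Base: id=3 (fetch) at level 0.
Iteration 1: rows with depends_on in {3} -> notify (id 4, level 1), parse (id 6, level 1), merge (id 7, level 1).
Iteration 2: rows with depends_on in {4,6,7} -> upload (id 8, level 2), init (id 10, level 2), clean (id 12, level 2).
Iteration 3: rows with depends_on in {8,10,12} -> sign (id 9, level 3).
Iteration 4: rows with depends_on in {9} -> scan (id 11, level 4).
Iteration 5: no rows with depends_on in {11}; recursion stops.

2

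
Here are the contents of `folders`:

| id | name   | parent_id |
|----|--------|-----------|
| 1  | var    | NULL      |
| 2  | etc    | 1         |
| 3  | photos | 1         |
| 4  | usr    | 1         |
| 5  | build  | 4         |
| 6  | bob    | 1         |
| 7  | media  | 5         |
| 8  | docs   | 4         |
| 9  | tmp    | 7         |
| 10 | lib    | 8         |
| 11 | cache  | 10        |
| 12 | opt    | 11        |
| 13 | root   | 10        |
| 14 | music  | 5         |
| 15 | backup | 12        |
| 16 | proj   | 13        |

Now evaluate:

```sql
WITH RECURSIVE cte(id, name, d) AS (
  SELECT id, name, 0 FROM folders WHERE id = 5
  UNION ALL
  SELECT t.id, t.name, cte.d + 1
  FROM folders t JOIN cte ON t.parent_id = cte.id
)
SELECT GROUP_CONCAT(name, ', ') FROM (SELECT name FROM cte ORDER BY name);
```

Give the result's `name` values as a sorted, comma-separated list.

build, media, music, tmp

Base: id=5 (build) at d 0.
Iteration 1: rows with parent_id in {5} -> media (id 7, d 1), music (id 14, d 1).
Iteration 2: rows with parent_id in {7,14} -> tmp (id 9, d 2).
Iteration 3: no rows with parent_id in {9}; recursion stops.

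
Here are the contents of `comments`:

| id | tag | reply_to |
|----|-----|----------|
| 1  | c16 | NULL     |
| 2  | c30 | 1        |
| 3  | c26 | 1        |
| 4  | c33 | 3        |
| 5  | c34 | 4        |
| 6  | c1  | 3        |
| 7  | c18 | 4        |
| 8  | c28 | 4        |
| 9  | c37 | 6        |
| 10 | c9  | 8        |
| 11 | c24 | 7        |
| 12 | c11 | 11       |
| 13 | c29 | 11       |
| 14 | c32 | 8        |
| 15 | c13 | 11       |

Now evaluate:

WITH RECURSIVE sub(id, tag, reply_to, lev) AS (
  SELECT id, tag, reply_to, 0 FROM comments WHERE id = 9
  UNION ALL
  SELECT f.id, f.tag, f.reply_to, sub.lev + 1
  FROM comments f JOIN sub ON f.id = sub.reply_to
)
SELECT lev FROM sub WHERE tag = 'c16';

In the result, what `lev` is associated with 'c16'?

3

Base: id=9 (c37), reply_to=6, lev 0.
Iteration 1: join on id=6 -> c1 (id 6, reply_to=3, lev 1).
Iteration 2: join on id=3 -> c26 (id 3, reply_to=1, lev 2).
Iteration 3: join on id=1 -> c16 (id 1, reply_to=NULL, lev 3).
Iteration 4: reply_to is NULL; no match; recursion stops.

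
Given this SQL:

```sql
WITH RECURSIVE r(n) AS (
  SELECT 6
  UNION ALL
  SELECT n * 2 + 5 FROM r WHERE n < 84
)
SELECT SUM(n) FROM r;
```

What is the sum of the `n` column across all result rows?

Base: n=6.
Iteration 1: 6 < 84 holds -> n = 6 * 2 + 5 = 17.
Iteration 2: 17 < 84 holds -> n = 17 * 2 + 5 = 39.
Iteration 3: 39 < 84 holds -> n = 39 * 2 + 5 = 83.
Iteration 4: 83 < 84 holds -> n = 83 * 2 + 5 = 171.
Iteration 5: 171 < 84 fails; recursion stops.
SUM(n) = 6 + 17 + 39 + 83 + 171 = 316.

316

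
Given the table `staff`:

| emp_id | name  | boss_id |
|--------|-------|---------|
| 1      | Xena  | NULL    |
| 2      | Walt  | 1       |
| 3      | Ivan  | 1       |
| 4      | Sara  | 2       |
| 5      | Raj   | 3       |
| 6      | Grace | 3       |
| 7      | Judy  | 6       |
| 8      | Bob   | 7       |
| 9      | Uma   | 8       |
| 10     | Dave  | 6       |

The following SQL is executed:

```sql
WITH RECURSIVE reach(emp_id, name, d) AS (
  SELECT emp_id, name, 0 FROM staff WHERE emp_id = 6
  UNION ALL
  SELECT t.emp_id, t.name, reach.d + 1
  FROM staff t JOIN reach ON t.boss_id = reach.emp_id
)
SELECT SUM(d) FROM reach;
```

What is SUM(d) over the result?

Base: emp_id=6 (Grace) at d 0.
Iteration 1: rows with boss_id in {6} -> Judy (id 7, d 1), Dave (id 10, d 1).
Iteration 2: rows with boss_id in {7,10} -> Bob (id 8, d 2).
Iteration 3: rows with boss_id in {8} -> Uma (id 9, d 3).
Iteration 4: no rows with boss_id in {9}; recursion stops.
SUM(d) = 0 + 1 + 1 + 2 + 3 = 7.

7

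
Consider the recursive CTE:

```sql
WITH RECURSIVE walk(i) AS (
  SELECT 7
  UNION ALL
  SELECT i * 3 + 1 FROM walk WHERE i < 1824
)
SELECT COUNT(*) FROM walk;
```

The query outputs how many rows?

Base: i=7.
Iteration 1: 7 < 1824 holds -> i = 7 * 3 + 1 = 22.
Iteration 2: 22 < 1824 holds -> i = 22 * 3 + 1 = 67.
Iteration 3: 67 < 1824 holds -> i = 67 * 3 + 1 = 202.
Iteration 4: 202 < 1824 holds -> i = 202 * 3 + 1 = 607.
Iteration 5: 607 < 1824 holds -> i = 607 * 3 + 1 = 1822.
Iteration 6: 1822 < 1824 holds -> i = 1822 * 3 + 1 = 5467.
Iteration 7: 5467 < 1824 fails; recursion stops.
Total rows emitted: 7.

7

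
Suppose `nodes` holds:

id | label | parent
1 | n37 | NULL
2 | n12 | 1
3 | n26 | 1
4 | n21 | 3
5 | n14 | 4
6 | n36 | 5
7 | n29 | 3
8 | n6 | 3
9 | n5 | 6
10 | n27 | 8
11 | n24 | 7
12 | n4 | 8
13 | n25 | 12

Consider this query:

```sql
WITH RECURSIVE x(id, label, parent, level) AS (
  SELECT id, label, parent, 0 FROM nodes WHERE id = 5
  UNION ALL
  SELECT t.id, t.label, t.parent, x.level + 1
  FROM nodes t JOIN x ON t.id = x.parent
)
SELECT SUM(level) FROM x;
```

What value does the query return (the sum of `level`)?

6

Base: id=5 (n14), parent=4, level 0.
Iteration 1: join on id=4 -> n21 (id 4, parent=3, level 1).
Iteration 2: join on id=3 -> n26 (id 3, parent=1, level 2).
Iteration 3: join on id=1 -> n37 (id 1, parent=NULL, level 3).
Iteration 4: parent is NULL; no match; recursion stops.
SUM(level) = 0 + 1 + 2 + 3 = 6.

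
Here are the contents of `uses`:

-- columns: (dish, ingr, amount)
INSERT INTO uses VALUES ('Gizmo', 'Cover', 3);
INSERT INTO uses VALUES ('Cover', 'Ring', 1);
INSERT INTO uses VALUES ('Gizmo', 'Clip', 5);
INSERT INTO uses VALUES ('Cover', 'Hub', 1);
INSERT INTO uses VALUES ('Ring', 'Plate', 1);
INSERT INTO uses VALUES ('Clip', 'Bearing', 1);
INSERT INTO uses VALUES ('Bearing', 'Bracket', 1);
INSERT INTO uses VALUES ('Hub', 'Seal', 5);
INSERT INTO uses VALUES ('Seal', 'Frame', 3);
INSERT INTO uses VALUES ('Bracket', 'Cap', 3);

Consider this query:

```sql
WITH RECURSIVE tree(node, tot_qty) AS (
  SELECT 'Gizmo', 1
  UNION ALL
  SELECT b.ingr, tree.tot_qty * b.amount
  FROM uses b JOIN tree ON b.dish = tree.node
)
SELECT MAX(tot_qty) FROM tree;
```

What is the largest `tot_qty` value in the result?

Base: (Gizmo, tot_qty=1).
Iteration 1: components of {Gizmo} -> Clip = 1*5 = 5, Cover = 1*3 = 3.
Iteration 2: components of {Clip,Cover} -> Bearing = 5*1 = 5, Hub = 3*1 = 3, Ring = 3*1 = 3.
Iteration 3: components of {Bearing,Hub,Ring} -> Bracket = 5*1 = 5, Plate = 3*1 = 3, Seal = 3*5 = 15.
Iteration 4: components of {Bracket,Plate,Seal} -> Cap = 5*3 = 15, Frame = 15*3 = 45.
Iteration 5: no further components; recursion stops.
tot_qty values: 1, 3, 5, 3, 3, 5, 3, 15, 5, 45, 15; the maximum is 45.

45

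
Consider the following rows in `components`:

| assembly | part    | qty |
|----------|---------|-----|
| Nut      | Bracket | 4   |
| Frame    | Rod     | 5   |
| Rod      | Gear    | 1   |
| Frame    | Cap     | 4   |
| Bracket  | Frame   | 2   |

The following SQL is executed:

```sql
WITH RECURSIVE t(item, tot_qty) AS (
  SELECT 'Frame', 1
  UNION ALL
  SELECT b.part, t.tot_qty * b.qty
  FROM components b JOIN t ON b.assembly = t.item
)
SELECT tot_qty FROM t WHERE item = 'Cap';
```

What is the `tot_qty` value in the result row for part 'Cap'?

4

Base: (Frame, tot_qty=1).
Iteration 1: components of {Frame} -> Cap = 1*4 = 4, Rod = 1*5 = 5.
Iteration 2: components of {Cap,Rod} -> Gear = 5*1 = 5.
Iteration 3: no further components; recursion stops.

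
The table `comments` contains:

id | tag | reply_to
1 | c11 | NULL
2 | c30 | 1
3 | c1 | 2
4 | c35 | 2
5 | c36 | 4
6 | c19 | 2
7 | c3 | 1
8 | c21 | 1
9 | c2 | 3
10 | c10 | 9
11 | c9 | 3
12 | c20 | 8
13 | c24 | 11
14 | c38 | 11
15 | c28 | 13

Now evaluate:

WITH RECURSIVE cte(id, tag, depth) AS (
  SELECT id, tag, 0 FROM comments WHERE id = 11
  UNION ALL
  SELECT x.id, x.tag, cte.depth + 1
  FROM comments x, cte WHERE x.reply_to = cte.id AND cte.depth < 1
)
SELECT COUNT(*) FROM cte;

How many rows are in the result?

Base: id=11 (c9) at depth 0.
Iteration 1: rows with reply_to in {11} -> c24 (id 13, depth 1), c38 (id 14, depth 1).
Iteration 2: depth < 1 fails for all current rows; recursion stops.
Total rows emitted: 3.

3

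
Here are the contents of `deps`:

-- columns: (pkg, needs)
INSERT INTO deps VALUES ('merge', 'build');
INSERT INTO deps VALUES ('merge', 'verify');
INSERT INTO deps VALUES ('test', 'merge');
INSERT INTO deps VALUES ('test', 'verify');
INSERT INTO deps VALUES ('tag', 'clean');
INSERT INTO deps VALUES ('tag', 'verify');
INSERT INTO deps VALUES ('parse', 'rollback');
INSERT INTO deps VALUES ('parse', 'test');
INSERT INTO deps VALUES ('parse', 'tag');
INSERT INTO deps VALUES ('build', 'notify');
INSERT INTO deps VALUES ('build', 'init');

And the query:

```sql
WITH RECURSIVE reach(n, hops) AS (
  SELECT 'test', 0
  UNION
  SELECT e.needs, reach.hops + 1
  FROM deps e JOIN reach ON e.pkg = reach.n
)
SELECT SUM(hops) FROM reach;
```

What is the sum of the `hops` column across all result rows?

12

Base: (test, hops=0).
Iteration 1: edges from {test} -> (merge, hops=1), (verify, hops=1).
Iteration 2: edges from {merge,verify} -> (build, hops=2), (verify, hops=2).
Iteration 3: edges from {build,verify} -> (init, hops=3), (notify, hops=3).
Iteration 4: no outgoing edges from {init,notify}; recursion stops.
SUM(hops) = 0 + 1 + 1 + 2 + 2 + 3 + 3 = 12.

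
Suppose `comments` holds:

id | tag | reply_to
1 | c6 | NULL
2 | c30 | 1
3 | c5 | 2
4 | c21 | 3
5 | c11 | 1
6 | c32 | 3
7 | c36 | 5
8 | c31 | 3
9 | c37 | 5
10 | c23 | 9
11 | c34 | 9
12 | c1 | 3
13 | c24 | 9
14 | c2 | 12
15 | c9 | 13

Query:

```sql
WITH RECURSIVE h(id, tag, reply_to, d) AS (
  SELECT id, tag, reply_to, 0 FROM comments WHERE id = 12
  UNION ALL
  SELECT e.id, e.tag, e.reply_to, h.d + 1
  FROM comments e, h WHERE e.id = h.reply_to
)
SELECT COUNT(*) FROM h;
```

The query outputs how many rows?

Base: id=12 (c1), reply_to=3, d 0.
Iteration 1: join on id=3 -> c5 (id 3, reply_to=2, d 1).
Iteration 2: join on id=2 -> c30 (id 2, reply_to=1, d 2).
Iteration 3: join on id=1 -> c6 (id 1, reply_to=NULL, d 3).
Iteration 4: reply_to is NULL; no match; recursion stops.
Total rows emitted: 4.

4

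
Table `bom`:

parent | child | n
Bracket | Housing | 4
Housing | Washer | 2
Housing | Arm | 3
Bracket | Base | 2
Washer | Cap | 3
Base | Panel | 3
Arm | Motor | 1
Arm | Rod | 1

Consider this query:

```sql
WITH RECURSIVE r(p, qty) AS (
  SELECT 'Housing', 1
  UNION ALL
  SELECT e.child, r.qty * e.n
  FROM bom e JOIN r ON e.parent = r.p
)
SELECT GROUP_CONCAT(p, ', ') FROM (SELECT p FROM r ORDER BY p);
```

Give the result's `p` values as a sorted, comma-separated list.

Base: (Housing, qty=1).
Iteration 1: components of {Housing} -> Arm = 1*3 = 3, Washer = 1*2 = 2.
Iteration 2: components of {Arm,Washer} -> Cap = 2*3 = 6, Motor = 3*1 = 3, Rod = 3*1 = 3.
Iteration 3: no further components; recursion stops.

Arm, Cap, Housing, Motor, Rod, Washer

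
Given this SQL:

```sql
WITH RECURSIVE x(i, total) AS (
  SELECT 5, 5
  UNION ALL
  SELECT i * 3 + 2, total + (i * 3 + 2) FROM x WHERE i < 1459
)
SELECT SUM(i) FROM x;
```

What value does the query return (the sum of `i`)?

Base: i=5, total=5.
Iteration 1: 5 < 1459 holds -> i = 5 * 3 + 2 = 17, total = 5 + 17 = 22.
Iteration 2: 17 < 1459 holds -> i = 17 * 3 + 2 = 53, total = 22 + 53 = 75.
Iteration 3: 53 < 1459 holds -> i = 53 * 3 + 2 = 161, total = 75 + 161 = 236.
Iteration 4: 161 < 1459 holds -> i = 161 * 3 + 2 = 485, total = 236 + 485 = 721.
Iteration 5: 485 < 1459 holds -> i = 485 * 3 + 2 = 1457, total = 721 + 1457 = 2178.
Iteration 6: 1457 < 1459 holds -> i = 1457 * 3 + 2 = 4373, total = 2178 + 4373 = 6551.
Iteration 7: 4373 < 1459 fails; recursion stops.
SUM(i) = 5 + 17 + 53 + 161 + 485 + 1457 + 4373 = 6551.

6551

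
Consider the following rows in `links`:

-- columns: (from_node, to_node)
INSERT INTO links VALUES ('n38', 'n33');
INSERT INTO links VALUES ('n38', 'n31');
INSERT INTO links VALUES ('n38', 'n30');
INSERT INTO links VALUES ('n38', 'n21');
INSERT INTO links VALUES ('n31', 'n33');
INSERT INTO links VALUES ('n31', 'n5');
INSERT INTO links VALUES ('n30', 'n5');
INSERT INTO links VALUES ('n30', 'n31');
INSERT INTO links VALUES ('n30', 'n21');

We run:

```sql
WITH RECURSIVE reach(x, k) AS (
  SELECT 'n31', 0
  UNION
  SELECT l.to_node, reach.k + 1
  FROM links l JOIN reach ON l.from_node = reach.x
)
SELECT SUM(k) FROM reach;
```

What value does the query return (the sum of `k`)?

Base: (n31, k=0).
Iteration 1: edges from {n31} -> (n33, k=1), (n5, k=1).
Iteration 2: no outgoing edges from {n33,n5}; recursion stops.
SUM(k) = 0 + 1 + 1 = 2.

2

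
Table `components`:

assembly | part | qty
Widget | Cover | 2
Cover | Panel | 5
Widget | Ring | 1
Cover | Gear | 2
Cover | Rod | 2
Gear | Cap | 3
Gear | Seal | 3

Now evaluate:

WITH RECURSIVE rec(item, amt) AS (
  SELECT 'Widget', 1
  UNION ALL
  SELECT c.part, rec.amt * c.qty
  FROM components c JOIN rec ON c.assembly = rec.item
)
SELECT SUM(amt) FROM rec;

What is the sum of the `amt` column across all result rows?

Base: (Widget, amt=1).
Iteration 1: components of {Widget} -> Cover = 1*2 = 2, Ring = 1*1 = 1.
Iteration 2: components of {Cover,Ring} -> Gear = 2*2 = 4, Panel = 2*5 = 10, Rod = 2*2 = 4.
Iteration 3: components of {Gear,Panel,Rod} -> Cap = 4*3 = 12, Seal = 4*3 = 12.
Iteration 4: no further components; recursion stops.
SUM(amt) = 1 + 2 + 1 + 10 + 4 + 4 + 12 + 12 = 46.

46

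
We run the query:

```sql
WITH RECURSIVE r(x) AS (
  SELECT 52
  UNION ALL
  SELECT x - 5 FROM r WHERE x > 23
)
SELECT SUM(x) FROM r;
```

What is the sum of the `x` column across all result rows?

Base: x=52.
Iteration 1: 52 > 23 holds -> x = 52 - 5 = 47.
Iteration 2: 47 > 23 holds -> x = 47 - 5 = 42.
Iteration 3: 42 > 23 holds -> x = 42 - 5 = 37.
Iteration 4: 37 > 23 holds -> x = 37 - 5 = 32.
Iteration 5: 32 > 23 holds -> x = 32 - 5 = 27.
Iteration 6: 27 > 23 holds -> x = 27 - 5 = 22.
Iteration 7: 22 > 23 fails; recursion stops.
SUM(x) = 52 + 47 + 42 + 37 + 32 + 27 + 22 = 259.

259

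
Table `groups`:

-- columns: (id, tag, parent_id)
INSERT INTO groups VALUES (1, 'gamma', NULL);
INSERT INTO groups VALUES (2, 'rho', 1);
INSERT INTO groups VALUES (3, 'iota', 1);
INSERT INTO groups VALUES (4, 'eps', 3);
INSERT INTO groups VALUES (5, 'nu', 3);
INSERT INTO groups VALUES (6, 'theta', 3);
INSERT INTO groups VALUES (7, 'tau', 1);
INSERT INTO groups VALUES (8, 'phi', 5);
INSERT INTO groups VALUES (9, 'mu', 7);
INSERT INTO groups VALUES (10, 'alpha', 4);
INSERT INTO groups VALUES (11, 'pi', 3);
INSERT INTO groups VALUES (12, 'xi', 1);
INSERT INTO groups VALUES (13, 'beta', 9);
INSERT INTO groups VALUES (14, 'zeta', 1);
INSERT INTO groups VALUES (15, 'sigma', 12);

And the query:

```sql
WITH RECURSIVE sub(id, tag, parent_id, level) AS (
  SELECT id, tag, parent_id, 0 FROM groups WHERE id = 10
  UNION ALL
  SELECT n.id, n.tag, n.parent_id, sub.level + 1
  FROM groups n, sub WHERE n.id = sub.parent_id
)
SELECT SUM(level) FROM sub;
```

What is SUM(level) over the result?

Base: id=10 (alpha), parent_id=4, level 0.
Iteration 1: join on id=4 -> eps (id 4, parent_id=3, level 1).
Iteration 2: join on id=3 -> iota (id 3, parent_id=1, level 2).
Iteration 3: join on id=1 -> gamma (id 1, parent_id=NULL, level 3).
Iteration 4: parent_id is NULL; no match; recursion stops.
SUM(level) = 0 + 1 + 2 + 3 = 6.

6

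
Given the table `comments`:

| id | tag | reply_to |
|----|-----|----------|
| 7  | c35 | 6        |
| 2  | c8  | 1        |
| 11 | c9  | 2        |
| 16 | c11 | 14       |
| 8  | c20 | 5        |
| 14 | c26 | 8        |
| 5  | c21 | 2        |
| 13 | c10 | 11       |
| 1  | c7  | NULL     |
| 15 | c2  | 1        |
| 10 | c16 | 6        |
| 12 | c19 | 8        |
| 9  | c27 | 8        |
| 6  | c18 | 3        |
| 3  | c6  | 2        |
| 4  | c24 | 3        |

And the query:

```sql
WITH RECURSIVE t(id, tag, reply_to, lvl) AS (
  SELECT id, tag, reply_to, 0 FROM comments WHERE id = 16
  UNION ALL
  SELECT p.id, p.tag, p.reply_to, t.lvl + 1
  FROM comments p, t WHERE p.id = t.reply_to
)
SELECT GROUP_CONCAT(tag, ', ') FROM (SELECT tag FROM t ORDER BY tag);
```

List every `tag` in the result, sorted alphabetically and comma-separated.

c11, c20, c21, c26, c7, c8

Base: id=16 (c11), reply_to=14, lvl 0.
Iteration 1: join on id=14 -> c26 (id 14, reply_to=8, lvl 1).
Iteration 2: join on id=8 -> c20 (id 8, reply_to=5, lvl 2).
Iteration 3: join on id=5 -> c21 (id 5, reply_to=2, lvl 3).
Iteration 4: join on id=2 -> c8 (id 2, reply_to=1, lvl 4).
Iteration 5: join on id=1 -> c7 (id 1, reply_to=NULL, lvl 5).
Iteration 6: reply_to is NULL; no match; recursion stops.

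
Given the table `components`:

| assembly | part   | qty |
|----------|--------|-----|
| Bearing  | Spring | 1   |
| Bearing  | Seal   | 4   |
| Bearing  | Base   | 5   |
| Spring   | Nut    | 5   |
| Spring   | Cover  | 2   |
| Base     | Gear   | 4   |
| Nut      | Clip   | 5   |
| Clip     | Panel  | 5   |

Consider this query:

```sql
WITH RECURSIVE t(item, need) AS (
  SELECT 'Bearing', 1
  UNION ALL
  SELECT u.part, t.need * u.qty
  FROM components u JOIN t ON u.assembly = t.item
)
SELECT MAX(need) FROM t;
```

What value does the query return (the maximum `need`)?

Base: (Bearing, need=1).
Iteration 1: components of {Bearing} -> Base = 1*5 = 5, Seal = 1*4 = 4, Spring = 1*1 = 1.
Iteration 2: components of {Base,Seal,Spring} -> Cover = 1*2 = 2, Gear = 5*4 = 20, Nut = 1*5 = 5.
Iteration 3: components of {Cover,Gear,Nut} -> Clip = 5*5 = 25.
Iteration 4: components of {Clip} -> Panel = 25*5 = 125.
Iteration 5: no further components; recursion stops.
need values: 1, 1, 4, 5, 5, 2, 20, 25, 125; the maximum is 125.

125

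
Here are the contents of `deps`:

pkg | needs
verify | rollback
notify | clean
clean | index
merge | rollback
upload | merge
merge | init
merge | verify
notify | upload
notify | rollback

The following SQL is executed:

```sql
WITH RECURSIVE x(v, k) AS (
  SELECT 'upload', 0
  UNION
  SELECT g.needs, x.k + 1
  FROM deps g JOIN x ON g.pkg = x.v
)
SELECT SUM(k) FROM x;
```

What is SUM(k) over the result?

Base: (upload, k=0).
Iteration 1: edges from {upload} -> (merge, k=1).
Iteration 2: edges from {merge} -> (init, k=2), (rollback, k=2), (verify, k=2).
Iteration 3: edges from {init,rollback,verify} -> (rollback, k=3).
Iteration 4: no outgoing edges from {rollback}; recursion stops.
SUM(k) = 0 + 1 + 2 + 2 + 2 + 3 = 10.

10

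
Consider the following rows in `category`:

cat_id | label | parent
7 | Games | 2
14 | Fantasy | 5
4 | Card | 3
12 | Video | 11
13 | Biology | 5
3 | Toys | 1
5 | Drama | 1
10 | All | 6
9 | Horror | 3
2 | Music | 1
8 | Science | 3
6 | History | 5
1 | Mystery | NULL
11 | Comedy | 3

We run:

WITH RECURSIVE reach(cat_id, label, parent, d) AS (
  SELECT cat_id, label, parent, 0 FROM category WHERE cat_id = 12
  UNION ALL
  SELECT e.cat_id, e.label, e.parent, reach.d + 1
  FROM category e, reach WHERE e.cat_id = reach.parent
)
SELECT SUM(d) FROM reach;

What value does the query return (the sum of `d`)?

Base: cat_id=12 (Video), parent=11, d 0.
Iteration 1: join on cat_id=11 -> Comedy (id 11, parent=3, d 1).
Iteration 2: join on cat_id=3 -> Toys (id 3, parent=1, d 2).
Iteration 3: join on cat_id=1 -> Mystery (id 1, parent=NULL, d 3).
Iteration 4: parent is NULL; no match; recursion stops.
SUM(d) = 0 + 1 + 2 + 3 = 6.

6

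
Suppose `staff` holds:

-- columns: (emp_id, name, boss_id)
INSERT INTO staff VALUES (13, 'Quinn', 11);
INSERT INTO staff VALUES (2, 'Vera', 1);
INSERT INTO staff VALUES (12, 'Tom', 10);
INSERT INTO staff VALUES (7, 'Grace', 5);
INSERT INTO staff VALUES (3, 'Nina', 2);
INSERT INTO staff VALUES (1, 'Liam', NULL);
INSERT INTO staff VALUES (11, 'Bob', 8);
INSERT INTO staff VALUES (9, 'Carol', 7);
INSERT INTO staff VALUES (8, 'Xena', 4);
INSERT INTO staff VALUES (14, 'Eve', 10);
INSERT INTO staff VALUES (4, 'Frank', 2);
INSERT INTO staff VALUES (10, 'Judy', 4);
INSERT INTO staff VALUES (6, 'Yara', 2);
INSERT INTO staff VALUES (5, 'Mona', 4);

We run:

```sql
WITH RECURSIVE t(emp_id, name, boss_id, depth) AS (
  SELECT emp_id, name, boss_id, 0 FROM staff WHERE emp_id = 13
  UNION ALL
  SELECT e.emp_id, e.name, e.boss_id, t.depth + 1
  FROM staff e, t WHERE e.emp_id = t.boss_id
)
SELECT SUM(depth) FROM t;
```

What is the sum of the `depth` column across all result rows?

15

Base: emp_id=13 (Quinn), boss_id=11, depth 0.
Iteration 1: join on emp_id=11 -> Bob (id 11, boss_id=8, depth 1).
Iteration 2: join on emp_id=8 -> Xena (id 8, boss_id=4, depth 2).
Iteration 3: join on emp_id=4 -> Frank (id 4, boss_id=2, depth 3).
Iteration 4: join on emp_id=2 -> Vera (id 2, boss_id=1, depth 4).
Iteration 5: join on emp_id=1 -> Liam (id 1, boss_id=NULL, depth 5).
Iteration 6: boss_id is NULL; no match; recursion stops.
SUM(depth) = 0 + 1 + 2 + 3 + 4 + 5 = 15.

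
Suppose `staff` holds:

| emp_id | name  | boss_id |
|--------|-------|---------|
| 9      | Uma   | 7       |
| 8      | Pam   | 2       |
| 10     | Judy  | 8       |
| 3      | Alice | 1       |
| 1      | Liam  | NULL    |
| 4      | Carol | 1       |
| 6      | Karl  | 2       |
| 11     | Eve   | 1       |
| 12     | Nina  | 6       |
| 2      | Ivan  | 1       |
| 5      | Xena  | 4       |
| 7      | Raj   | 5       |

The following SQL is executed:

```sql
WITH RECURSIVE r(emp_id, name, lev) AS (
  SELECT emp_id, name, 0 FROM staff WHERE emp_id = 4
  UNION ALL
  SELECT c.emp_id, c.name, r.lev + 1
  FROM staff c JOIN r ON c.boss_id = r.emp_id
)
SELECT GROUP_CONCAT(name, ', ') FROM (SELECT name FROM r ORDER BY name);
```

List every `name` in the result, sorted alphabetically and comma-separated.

Base: emp_id=4 (Carol) at lev 0.
Iteration 1: rows with boss_id in {4} -> Xena (id 5, lev 1).
Iteration 2: rows with boss_id in {5} -> Raj (id 7, lev 2).
Iteration 3: rows with boss_id in {7} -> Uma (id 9, lev 3).
Iteration 4: no rows with boss_id in {9}; recursion stops.

Carol, Raj, Uma, Xena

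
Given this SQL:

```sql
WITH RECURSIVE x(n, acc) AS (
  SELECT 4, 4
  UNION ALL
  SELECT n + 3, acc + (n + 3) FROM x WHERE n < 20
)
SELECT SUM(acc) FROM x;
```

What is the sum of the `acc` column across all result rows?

280

Base: n=4, acc=4.
Iteration 1: 4 < 20 holds -> n = 4 + 3 = 7, acc = 4 + 7 = 11.
Iteration 2: 7 < 20 holds -> n = 7 + 3 = 10, acc = 11 + 10 = 21.
Iteration 3: 10 < 20 holds -> n = 10 + 3 = 13, acc = 21 + 13 = 34.
Iteration 4: 13 < 20 holds -> n = 13 + 3 = 16, acc = 34 + 16 = 50.
Iteration 5: 16 < 20 holds -> n = 16 + 3 = 19, acc = 50 + 19 = 69.
Iteration 6: 19 < 20 holds -> n = 19 + 3 = 22, acc = 69 + 22 = 91.
Iteration 7: 22 < 20 fails; recursion stops.
SUM(acc) = 4 + 11 + 21 + 34 + 50 + 69 + 91 = 280.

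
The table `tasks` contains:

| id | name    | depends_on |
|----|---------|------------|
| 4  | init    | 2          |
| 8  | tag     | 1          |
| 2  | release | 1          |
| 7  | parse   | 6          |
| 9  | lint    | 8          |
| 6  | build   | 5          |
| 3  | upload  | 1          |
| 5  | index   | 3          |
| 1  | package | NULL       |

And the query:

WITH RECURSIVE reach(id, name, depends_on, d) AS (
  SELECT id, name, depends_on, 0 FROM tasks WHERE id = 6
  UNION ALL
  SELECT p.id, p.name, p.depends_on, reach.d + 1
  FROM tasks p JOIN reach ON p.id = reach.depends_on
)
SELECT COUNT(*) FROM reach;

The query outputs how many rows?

4

Base: id=6 (build), depends_on=5, d 0.
Iteration 1: join on id=5 -> index (id 5, depends_on=3, d 1).
Iteration 2: join on id=3 -> upload (id 3, depends_on=1, d 2).
Iteration 3: join on id=1 -> package (id 1, depends_on=NULL, d 3).
Iteration 4: depends_on is NULL; no match; recursion stops.
Total rows emitted: 4.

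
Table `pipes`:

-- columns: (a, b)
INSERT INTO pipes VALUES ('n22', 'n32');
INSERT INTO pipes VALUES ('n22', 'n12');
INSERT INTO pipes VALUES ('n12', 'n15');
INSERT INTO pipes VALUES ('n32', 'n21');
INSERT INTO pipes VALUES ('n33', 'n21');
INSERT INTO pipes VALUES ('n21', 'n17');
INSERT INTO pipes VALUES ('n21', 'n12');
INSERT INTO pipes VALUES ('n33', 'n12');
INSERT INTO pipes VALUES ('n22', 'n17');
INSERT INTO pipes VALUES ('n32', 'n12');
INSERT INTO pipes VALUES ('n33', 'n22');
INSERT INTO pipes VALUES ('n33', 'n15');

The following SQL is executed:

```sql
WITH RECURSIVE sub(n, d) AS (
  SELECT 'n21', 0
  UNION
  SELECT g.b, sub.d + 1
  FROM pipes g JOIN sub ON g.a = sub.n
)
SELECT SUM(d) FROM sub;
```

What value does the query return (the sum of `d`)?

4

Base: (n21, d=0).
Iteration 1: edges from {n21} -> (n12, d=1), (n17, d=1).
Iteration 2: edges from {n12,n17} -> (n15, d=2).
Iteration 3: no outgoing edges from {n15}; recursion stops.
SUM(d) = 0 + 1 + 1 + 2 = 4.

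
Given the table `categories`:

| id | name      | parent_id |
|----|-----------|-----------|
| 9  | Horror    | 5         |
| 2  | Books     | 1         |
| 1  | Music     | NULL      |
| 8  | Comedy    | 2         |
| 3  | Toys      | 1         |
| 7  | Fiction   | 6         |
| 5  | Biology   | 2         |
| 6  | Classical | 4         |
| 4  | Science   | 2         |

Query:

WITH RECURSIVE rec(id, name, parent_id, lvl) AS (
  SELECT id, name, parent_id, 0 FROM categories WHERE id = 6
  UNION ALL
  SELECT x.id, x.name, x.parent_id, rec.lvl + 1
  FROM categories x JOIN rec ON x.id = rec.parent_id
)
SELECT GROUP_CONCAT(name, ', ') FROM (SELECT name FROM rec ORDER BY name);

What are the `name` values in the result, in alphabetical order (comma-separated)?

Base: id=6 (Classical), parent_id=4, lvl 0.
Iteration 1: join on id=4 -> Science (id 4, parent_id=2, lvl 1).
Iteration 2: join on id=2 -> Books (id 2, parent_id=1, lvl 2).
Iteration 3: join on id=1 -> Music (id 1, parent_id=NULL, lvl 3).
Iteration 4: parent_id is NULL; no match; recursion stops.

Books, Classical, Music, Science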